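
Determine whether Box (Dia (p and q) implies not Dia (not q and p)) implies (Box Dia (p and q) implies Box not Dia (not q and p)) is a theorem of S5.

Valid in S5

Tableau for the negation not (Box (Dia (p and q) implies not Dia (not q and p)) implies (Box Dia (p and q) implies Box not Dia (not q and p))):
1. not (Box (Dia (p and q) implies not Dia (not q and p)) implies (Box Dia (p and q) implies Box not Dia (not q and p))), 0
2. Box (Dia (p and q) implies not Dia (not q and p)), 0
3. not (Box Dia (p and q) implies Box not Dia (not q and p)), 0
4. Box Dia (p and q), 0
5. not Box not Dia (not q and p), 0
6. Dia (p and q) implies not Dia (not q and p), 0
7. Dia (p and q), 0
8. not Dia (not q and p), 0
9. not (not q and p), 0
10. not p, 0
11. Dia (not q and p), 1
12. Dia (p and q) implies not Dia (not q and p), 1
13. Dia (p and q), 1
14. not (not q and p), 1
15. not Dia (not q and p), 1
16. not p, 1
17. p and q, 2
18. p, 2
19. q, 2
20. Dia (p and q) implies not Dia (not q and p), 2
21. Dia (p and q), 2
22. not (not q and p), 2
23. not Dia (not q and p), 2
24. not q and p, 3
25. not q, 3
26. p, 3
27. Dia (p and q) implies not Dia (not q and p), 3
28. Dia (p and q), 3
29. not (not q and p), 3
30. not Dia (p and q), 3
31. not (p and q), 0
32. not (p and q), 1
33. not (p and q), 2
34. not (p and q), 3
35. not p, 3
Accessibility: 0R0, 0R1, 0R2, 0R3, 1R0, 1R1, 1R2, 1R3, 2R0, 2R1, 2R2, 2R3, 3R0, 3R1, 3R2, 3R3
Branch closes: p and not p both at 3.
Every branch of the negation's tableau closes; the branch above is one of them.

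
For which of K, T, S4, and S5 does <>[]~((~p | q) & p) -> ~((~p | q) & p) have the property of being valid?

S5-tableau for the negation ~(<>[]~((~p | q) & p) -> ~((~p | q) & p)):
1. ~(<>[]~((~p | q) & p) -> ~((~p | q) & p)), w0
2. <>[]~((~p | q) & p), w0
3. (~p | q) & p, w0
4. ~p | q, w0
5. p, w0
6. q, w0
7. []~((~p | q) & p), w1
8. ~((~p | q) & p), w0
9. ~((~p | q) & p), w1
10. ~(~p | q), w0
11. ~q, w0
Accessibility: w0Rw0, w0Rw1, w1Rw0, w1Rw1
Branch closes: q and ~q both at w0.
Every branch closes (one shown): valid in S5.
S4-tableau for the negation ~(<>[]~((~p | q) & p) -> ~((~p | q) & p)):
1. ~(<>[]~((~p | q) & p) -> ~((~p | q) & p)), w0
2. <>[]~((~p | q) & p), w0
3. (~p | q) & p, w0
4. ~p | q, w0
5. p, w0
6. q, w0
7. []~((~p | q) & p), w1
8. ~((~p | q) & p), w1
9. ~p, w1
Accessibility: w0Rw0, w0Rw1, w1Rw1
Complete open branch: countermodel on an S4-frame, so not valid in S4, nor in K, T (the same frame is also a K-frame and a T-frame).

S5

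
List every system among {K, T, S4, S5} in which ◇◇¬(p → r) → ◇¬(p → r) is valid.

S4, S5

S4-tableau for the negation ¬(◇◇¬(p → r) → ◇¬(p → r)):
1. ¬(◇◇¬(p → r) → ◇¬(p → r)), 0
2. ◇◇¬(p → r), 0   [¬→-rule on 1]
3. ¬◇¬(p → r), 0   [¬→-rule on 1]
4. p → r, 0   [¬◇-rule on 3 via 0R0]
5. r, 0   [→-rule on 4 (branches; this branch)]
6. ◇¬(p → r), 1   [◇-rule on 2: fresh world 1, 0R1]
7. p → r, 1   [¬◇-rule on 3 via 0R1]
8. r, 1   [→-rule on 7 (branches; this branch)]
9. ¬(p → r), 2   [◇-rule on 6: fresh world 2, 1R2]
10. p, 2   [¬→-rule on 9]
11. ¬r, 2   [¬→-rule on 9]
12. p → r, 2   [¬◇-rule on 3 via 0R2]
13. r, 2   [→-rule on 12 (branches; this branch)]
Accessibility: 0R0, 0R1, 0R2, 1R1, 1R2, 2R2
Branch closes: r and ¬r both at 2.
Every branch closes (one shown): valid in S4, hence also in S5 (every theorem of S4 is a theorem of S5).
T-tableau for the negation ¬(◇◇¬(p → r) → ◇¬(p → r)):
1. ¬(◇◇¬(p → r) → ◇¬(p → r)), 0
2. ◇◇¬(p → r), 0   [¬→-rule on 1]
3. ¬◇¬(p → r), 0   [¬→-rule on 1]
4. p → r, 0   [¬◇-rule on 3 via 0R0]
5. r, 0   [→-rule on 4 (branches; this branch)]
6. ◇¬(p → r), 1   [◇-rule on 2: fresh world 1, 0R1]
7. p → r, 1   [¬◇-rule on 3 via 0R1]
8. r, 1   [→-rule on 7 (branches; this branch)]
9. ¬(p → r), 2   [◇-rule on 6: fresh world 2, 1R2]
10. p, 2   [¬→-rule on 9]
11. ¬r, 2   [¬→-rule on 9]
Accessibility: 0R0, 0R1, 1R1, 1R2, 2R2
Complete open branch: countermodel on a T-frame, so not valid in T, nor in K (the same frame is also a K-frame).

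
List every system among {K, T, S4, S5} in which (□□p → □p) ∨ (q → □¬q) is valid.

T, S4, S5

K-tableau for the negation ¬((□□p → □p) ∨ (q → □¬q)):
1. ¬((□□p → □p) ∨ (q → □¬q)), u
2. ¬(□□p → □p), u   [¬∨-rule on 1]
3. ¬(q → □¬q), u   [¬∨-rule on 1]
4. □□p, u   [¬→-rule on 2]
5. ¬□p, u   [¬→-rule on 2]
6. q, u   [¬→-rule on 3]
7. ¬□¬q, u   [¬→-rule on 3]
8. ¬p, v   [¬□-rule on 5: fresh world v, uRv]
9. □p, v   [□-rule on 4 via uRv]
10. q, w   [¬□-rule on 7: fresh world w, uRw]
11. □p, w   [□-rule on 4 via uRw]
Accessibility: uRv, uRw
Complete open branch: countermodel on a K-frame, so not valid in K.
T-tableau for the negation ¬((□□p → □p) ∨ (q → □¬q)):
1. ¬((□□p → □p) ∨ (q → □¬q)), u
2. ¬(□□p → □p), u   [¬∨-rule on 1]
3. ¬(q → □¬q), u   [¬∨-rule on 1]
4. □□p, u   [¬→-rule on 2]
5. ¬□p, u   [¬→-rule on 2]
6. q, u   [¬→-rule on 3]
7. ¬□¬q, u   [¬→-rule on 3]
8. □p, u   [□-rule on 4 via uRu]
9. p, u   [□-rule on 8 via uRu]
10. ¬p, v   [¬□-rule on 5: fresh world v, uRv]
11. □p, v   [□-rule on 4 via uRv]
12. p, v   [□-rule on 8 via uRv]
Accessibility: uRu, uRv, vRv
Branch closes: p and ¬p both at v.
Every branch closes (one shown): valid in T, hence also in S4, S5 (every theorem of T is a theorem of S4 and S5).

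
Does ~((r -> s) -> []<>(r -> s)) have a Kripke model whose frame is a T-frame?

1. ~((r -> s) -> []<>(r -> s)), w0
2. r -> s, w0
3. ~[]<>(r -> s), w0
4. s, w0
5. ~<>(r -> s), w1
6. ~(r -> s), w1
7. r, w1
8. ~s, w1
Accessibility: w0Rw0, w0Rw1, w1Rw1

Satisfiable (open branch found)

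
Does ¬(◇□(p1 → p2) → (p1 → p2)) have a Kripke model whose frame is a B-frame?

1. ¬(◇□(p1 → p2) → (p1 → p2)), 0
2. ◇□(p1 → p2), 0
3. ¬(p1 → p2), 0
4. p1, 0
5. ¬p2, 0
6. □(p1 → p2), 1
7. p1 → p2, 0
8. p1 → p2, 1
9. p2, 0
Accessibility: 0R0, 0R1, 1R0, 1R1
Branch closes: p2 and ¬p2 both at 0.
(One branch shown.) All branches close.

Unsatisfiable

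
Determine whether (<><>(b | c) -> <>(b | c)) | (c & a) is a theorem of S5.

Valid in S5

Tableau for the negation ~((<><>(b | c) -> <>(b | c)) | (c & a)):
1. ~((<><>(b | c) -> <>(b | c)) | (c & a)), u
2. ~(<><>(b | c) -> <>(b | c)), u
3. ~(c & a), u
4. <><>(b | c), u
5. ~<>(b | c), u
6. ~(b | c), u
7. ~b, u
8. ~c, u
9. ~a, u
10. <>(b | c), v
11. ~(b | c), v
12. ~b, v
13. ~c, v
14. b | c, w
15. ~(b | c), w
16. ~b, w
17. ~c, w
18. c, w
Accessibility: uRu, uRv, uRw, vRu, vRv, vRw, wRu, wRv, wRw
Branch closes: c and ~c both at w.
All branches of the negation close; one closing branch shown above.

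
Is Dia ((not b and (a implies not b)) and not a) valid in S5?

Tableau for the negation not Dia ((not b and (a implies not b)) and not a):
1. not Dia ((not b and (a implies not b)) and not a), w0
2. not ((not b and (a implies not b)) and not a), w0   [neg-Dia-rule on 1 via w0Rw0]
3. a, w0   [neg-and-rule on 2 (branches; this branch)]
Accessibility: w0Rw0
The negation has an open branch (countermodel exists).

Not valid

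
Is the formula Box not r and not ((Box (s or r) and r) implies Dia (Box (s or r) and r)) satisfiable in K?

Satisfiable (open branch found)

1. Box not r and not ((Box (s or r) and r) implies Dia (Box (s or r) and r)), 0
2. Box not r, 0   [and-rule on 1]
3. not ((Box (s or r) and r) implies Dia (Box (s or r) and r)), 0   [and-rule on 1]
4. Box (s or r) and r, 0   [neg-implies-rule on 3]
5. not Dia (Box (s or r) and r), 0   [neg-implies-rule on 3]
6. Box (s or r), 0   [and-rule on 4]
7. r, 0   [and-rule on 4]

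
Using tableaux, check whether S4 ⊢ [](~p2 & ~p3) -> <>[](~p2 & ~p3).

Yes, valid

Tableau for the negation ~([](~p2 & ~p3) -> <>[](~p2 & ~p3)):
1. ~([](~p2 & ~p3) -> <>[](~p2 & ~p3)), u
2. [](~p2 & ~p3), u
3. ~<>[](~p2 & ~p3), u
4. ~p2 & ~p3, u
5. ~p2, u
6. ~p3, u
7. ~[](~p2 & ~p3), u
8. ~(~p2 & ~p3), v
9. ~p2 & ~p3, v
10. ~p2, v
11. ~p3, v
12. ~[](~p2 & ~p3), v
13. p3, v
Accessibility: uRu, uRv, vRv
Branch closes: p3 and ~p3 both at v.
Every branch of the negation's tableau closes; the branch above is one of them.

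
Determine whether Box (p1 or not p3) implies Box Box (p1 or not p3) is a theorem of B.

Not valid

Tableau for the negation not (Box (p1 or not p3) implies Box Box (p1 or not p3)):
1. not (Box (p1 or not p3) implies Box Box (p1 or not p3)), u
2. Box (p1 or not p3), u
3. not Box Box (p1 or not p3), u
4. p1 or not p3, u
5. not p3, u
6. not Box (p1 or not p3), v
7. p1 or not p3, v
8. not p3, v
9. not (p1 or not p3), w
10. not p1, w
11. p3, w
Accessibility: uRu, uRv, vRu, vRv, vRw, wRv, wRw
The negation has an open branch (countermodel exists).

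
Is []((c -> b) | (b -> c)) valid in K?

Tableau for the negation ~[]((c -> b) | (b -> c)):
1. ~[]((c -> b) | (b -> c)), u
2. ~((c -> b) | (b -> c)), v   [~[]-rule on 1: fresh world v, uRv]
3. ~(c -> b), v   [~|-rule on 2]
4. ~(b -> c), v   [~|-rule on 2]
5. c, v   [~->-rule on 3]
6. ~b, v   [~->-rule on 3]
7. b, v   [~->-rule on 4]
8. ~c, v   [~->-rule on 4]
Accessibility: uRv
Branch closes: b and ~b both at v.
All branches of the negation close; one closing branch shown above.

Yes, valid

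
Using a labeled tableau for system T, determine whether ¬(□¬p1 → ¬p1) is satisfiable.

Unsatisfiable

1. ¬(□¬p1 → ¬p1), w0
2. □¬p1, w0   [¬→-rule on 1]
3. p1, w0   [¬→-rule on 1]
4. ¬p1, w0   [□-rule on 2 via w0Rw0]
Accessibility: w0Rw0
Branch closes: p1 and ¬p1 both at w0.
(One branch shown.) All branches close.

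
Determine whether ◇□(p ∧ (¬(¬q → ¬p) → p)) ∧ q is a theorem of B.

Tableau for the negation ¬(◇□(p ∧ (¬(¬q → ¬p) → p)) ∧ q):
1. ¬(◇□(p ∧ (¬(¬q → ¬p) → p)) ∧ q), u
2. ¬q, u
Accessibility: uRu
The negation has an open branch (countermodel exists).

Invalid (countermodel exists)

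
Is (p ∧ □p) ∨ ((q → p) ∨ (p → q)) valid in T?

Tableau for the negation ¬((p ∧ □p) ∨ ((q → p) ∨ (p → q))):
1. ¬((p ∧ □p) ∨ ((q → p) ∨ (p → q))), u
2. ¬(p ∧ □p), u
3. ¬((q → p) ∨ (p → q)), u
4. ¬(q → p), u
5. ¬(p → q), u
6. q, u
7. ¬p, u
8. p, u
9. ¬q, u
Accessibility: uRu
Branch closes: p and ¬p both at u.
All branches of the negation close; one closing branch shown above.

Valid in T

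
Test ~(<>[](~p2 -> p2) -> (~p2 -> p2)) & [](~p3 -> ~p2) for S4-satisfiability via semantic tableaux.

1. ~(<>[](~p2 -> p2) -> (~p2 -> p2)) & [](~p3 -> ~p2), 0
2. ~(<>[](~p2 -> p2) -> (~p2 -> p2)), 0   [&-rule on 1]
3. [](~p3 -> ~p2), 0   [&-rule on 1]
4. <>[](~p2 -> p2), 0   [~->-rule on 2]
5. ~(~p2 -> p2), 0   [~->-rule on 2]
6. ~p2, 0   [~->-rule on 5]
7. ~p3 -> ~p2, 0   [[]-rule on 3 via 0R0]
8. [](~p2 -> p2), 1   [<>-rule on 4: fresh world 1, 0R1]
9. ~p3 -> ~p2, 1   [[]-rule on 3 via 0R1]
10. ~p2 -> p2, 1   [[]-rule on 8 via 1R1]
11. p3, 1   [->-rule on 9 (branches; this branch)]
12. p2, 1   [->-rule on 10 (branches; this branch)]
Accessibility: 0R0, 0R1, 1R1

Yes, satisfiable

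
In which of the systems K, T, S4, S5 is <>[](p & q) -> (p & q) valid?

S5

S5-tableau for the negation ~(<>[](p & q) -> (p & q)):
1. ~(<>[](p & q) -> (p & q)), 0
2. <>[](p & q), 0
3. ~(p & q), 0
4. ~q, 0
5. [](p & q), 1
6. p & q, 0
7. p, 0
8. q, 0
Accessibility: 0R0, 0R1, 1R0, 1R1
Branch closes: q and ~q both at 0.
Every branch closes (one shown): valid in S5.
S4-tableau for the negation ~(<>[](p & q) -> (p & q)):
1. ~(<>[](p & q) -> (p & q)), 0
2. <>[](p & q), 0
3. ~(p & q), 0
4. ~q, 0
5. [](p & q), 1
6. p & q, 1
7. p, 1
8. q, 1
Accessibility: 0R0, 0R1, 1R1
Complete open branch: countermodel on an S4-frame, so not valid in S4, nor in K, T (the same frame is also a K-frame and a T-frame).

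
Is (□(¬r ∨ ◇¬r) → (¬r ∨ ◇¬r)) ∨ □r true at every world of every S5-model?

Tableau for the negation ¬((□(¬r ∨ ◇¬r) → (¬r ∨ ◇¬r)) ∨ □r):
1. ¬((□(¬r ∨ ◇¬r) → (¬r ∨ ◇¬r)) ∨ □r), w0
2. ¬(□(¬r ∨ ◇¬r) → (¬r ∨ ◇¬r)), w0   [¬∨-rule on 1]
3. ¬□r, w0   [¬∨-rule on 1]
4. □(¬r ∨ ◇¬r), w0   [¬→-rule on 2]
5. ¬(¬r ∨ ◇¬r), w0   [¬→-rule on 2]
6. r, w0   [¬∨-rule on 5]
7. ¬◇¬r, w0   [¬∨-rule on 5]
8. ¬r ∨ ◇¬r, w0   [□-rule on 4 via w0Rw0]
9. ◇¬r, w0   [∨-rule on 8 (branches; this branch)]
10. ¬r, w1   [¬□-rule on 3: fresh world w1, w0Rw1]
11. ¬r ∨ ◇¬r, w1   [□-rule on 4 via w0Rw1]
12. r, w1   [¬◇-rule on 7 via w0Rw1]
Accessibility: w0Rw0, w0Rw1, w1Rw0, w1Rw1
Branch closes: r and ¬r both at w1.
All branches of the negation close; one closing branch shown above.

Valid in S5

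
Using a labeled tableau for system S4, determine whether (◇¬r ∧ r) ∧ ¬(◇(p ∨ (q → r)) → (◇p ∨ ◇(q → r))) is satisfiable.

Unsatisfiable

1. (◇¬r ∧ r) ∧ ¬(◇(p ∨ (q → r)) → (◇p ∨ ◇(q → r))), 0
2. ◇¬r ∧ r, 0   [∧-rule on 1]
3. ¬(◇(p ∨ (q → r)) → (◇p ∨ ◇(q → r))), 0   [∧-rule on 1]
4. ◇¬r, 0   [∧-rule on 2]
5. r, 0   [∧-rule on 2]
6. ◇(p ∨ (q → r)), 0   [¬→-rule on 3]
7. ¬(◇p ∨ ◇(q → r)), 0   [¬→-rule on 3]
8. ¬◇p, 0   [¬∨-rule on 7]
9. ¬◇(q → r), 0   [¬∨-rule on 7]
10. ¬p, 0   [¬◇-rule on 8 via 0R0]
11. ¬(q → r), 0   [¬◇-rule on 9 via 0R0]
12. q, 0   [¬→-rule on 11]
13. ¬r, 0   [¬→-rule on 11]
Accessibility: 0R0
Branch closes: r and ¬r both at 0.
Every branch closes; the branch above is one of them.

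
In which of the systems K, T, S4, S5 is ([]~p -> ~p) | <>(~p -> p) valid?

T-tableau for the negation ~(([]~p -> ~p) | <>(~p -> p)):
1. ~(([]~p -> ~p) | <>(~p -> p)), 0
2. ~([]~p -> ~p), 0
3. ~<>(~p -> p), 0
4. []~p, 0
5. p, 0
6. ~(~p -> p), 0
7. ~p, 0
Accessibility: 0R0
Branch closes: p and ~p both at 0.
Every branch closes (one shown): valid in T, hence also in S4, S5 (every theorem of T is a theorem of S4 and S5).
K-tableau for the negation ~(([]~p -> ~p) | <>(~p -> p)):
1. ~(([]~p -> ~p) | <>(~p -> p)), 0
2. ~([]~p -> ~p), 0
3. ~<>(~p -> p), 0
4. []~p, 0
5. p, 0
Complete open branch: countermodel on a K-frame, so not valid in K.

T, S4, S5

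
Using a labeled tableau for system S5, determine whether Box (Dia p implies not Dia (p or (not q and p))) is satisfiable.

1. Box (Dia p implies not Dia (p or (not q and p))), u
2. Dia p implies not Dia (p or (not q and p)), u   [Box-rule on 1 via uRu]
3. not Dia (p or (not q and p)), u   [implies-rule on 2 (branches; this branch)]
4. not (p or (not q and p)), u   [neg-Dia-rule on 3 via uRu]
5. not p, u   [neg-or-rule on 4]
6. not (not q and p), u   [neg-or-rule on 4]
Accessibility: uRu

Yes, satisfiable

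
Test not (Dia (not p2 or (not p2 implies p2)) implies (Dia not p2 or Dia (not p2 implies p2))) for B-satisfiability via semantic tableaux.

1. not (Dia (not p2 or (not p2 implies p2)) implies (Dia not p2 or Dia (not p2 implies p2))), 0
2. Dia (not p2 or (not p2 implies p2)), 0
3. not (Dia not p2 or Dia (not p2 implies p2)), 0
4. not Dia not p2, 0
5. not Dia (not p2 implies p2), 0
6. p2, 0
7. not (not p2 implies p2), 0
8. not p2, 0
Accessibility: 0R0
Branch closes: p2 and not p2 both at 0.
(One branch shown.) All branches close.

Unsatisfiable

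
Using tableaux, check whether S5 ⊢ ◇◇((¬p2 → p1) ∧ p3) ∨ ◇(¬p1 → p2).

Tableau for the negation ¬(◇◇((¬p2 → p1) ∧ p3) ∨ ◇(¬p1 → p2)):
1. ¬(◇◇((¬p2 → p1) ∧ p3) ∨ ◇(¬p1 → p2)), w0
2. ¬◇◇((¬p2 → p1) ∧ p3), w0
3. ¬◇(¬p1 → p2), w0
4. ¬◇((¬p2 → p1) ∧ p3), w0
5. ¬(¬p1 → p2), w0
6. ¬p1, w0
7. ¬p2, w0
8. ¬((¬p2 → p1) ∧ p3), w0
9. ¬p3, w0
Accessibility: w0Rw0
The negation has an open branch (countermodel exists).

Not valid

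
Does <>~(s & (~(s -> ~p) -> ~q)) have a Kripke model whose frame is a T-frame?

Yes, satisfiable

1. <>~(s & (~(s -> ~p) -> ~q)), u
2. ~(s & (~(s -> ~p) -> ~q)), v
3. ~(~(s -> ~p) -> ~q), v
4. ~(s -> ~p), v
5. q, v
6. s, v
7. p, v
Accessibility: uRu, uRv, vRv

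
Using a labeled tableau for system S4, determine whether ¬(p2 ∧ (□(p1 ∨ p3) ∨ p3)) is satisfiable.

1. ¬(p2 ∧ (□(p1 ∨ p3) ∨ p3)), 0
2. ¬(□(p1 ∨ p3) ∨ p3), 0   [¬∧-rule on 1 (branches; this branch)]
3. ¬□(p1 ∨ p3), 0   [¬∨-rule on 2]
4. ¬p3, 0   [¬∨-rule on 2]
5. ¬(p1 ∨ p3), 1   [¬□-rule on 3: fresh world 1, 0R1]
6. ¬p1, 1   [¬∨-rule on 5]
7. ¬p3, 1   [¬∨-rule on 5]
Accessibility: 0R0, 0R1, 1R1

Yes, satisfiable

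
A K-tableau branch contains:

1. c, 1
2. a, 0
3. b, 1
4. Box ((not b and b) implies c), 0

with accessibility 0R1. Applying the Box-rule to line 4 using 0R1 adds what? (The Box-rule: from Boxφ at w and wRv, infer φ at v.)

(not b and b) implies c, 1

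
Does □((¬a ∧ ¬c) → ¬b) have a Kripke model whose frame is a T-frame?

Satisfiable (open branch found)

1. □((¬a ∧ ¬c) → ¬b), 0
2. (¬a ∧ ¬c) → ¬b, 0   [□-rule on 1 via 0R0]
3. ¬b, 0   [→-rule on 2 (branches; this branch)]
Accessibility: 0R0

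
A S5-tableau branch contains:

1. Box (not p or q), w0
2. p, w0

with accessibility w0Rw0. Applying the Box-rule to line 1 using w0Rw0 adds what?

not p or q, w0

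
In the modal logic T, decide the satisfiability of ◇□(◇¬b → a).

Satisfiable (open branch found)

1. ◇□(◇¬b → a), 0
2. □(◇¬b → a), 1   [◇-rule on 1: fresh world 1, 0R1]
3. ◇¬b → a, 1   [□-rule on 2 via 1R1]
4. a, 1   [→-rule on 3 (branches; this branch)]
Accessibility: 0R0, 0R1, 1R1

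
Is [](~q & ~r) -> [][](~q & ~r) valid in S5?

Valid

Tableau for the negation ~([](~q & ~r) -> [][](~q & ~r)):
1. ~([](~q & ~r) -> [][](~q & ~r)), u
2. [](~q & ~r), u
3. ~[][](~q & ~r), u
4. ~q & ~r, u
5. ~q, u
6. ~r, u
7. ~[](~q & ~r), v
8. ~q & ~r, v
9. ~q, v
10. ~r, v
11. ~(~q & ~r), w
12. ~q & ~r, w
13. ~q, w
14. ~r, w
15. r, w
Accessibility: uRu, uRv, uRw, vRu, vRv, vRw, wRu, wRv, wRw
Branch closes: r and ~r both at w.
All branches of the negation close; one closing branch shown above.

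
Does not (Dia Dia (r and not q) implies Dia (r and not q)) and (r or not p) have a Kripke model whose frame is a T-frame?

Satisfiable

1. not (Dia Dia (r and not q) implies Dia (r and not q)) and (r or not p), u
2. not (Dia Dia (r and not q) implies Dia (r and not q)), u
3. r or not p, u
4. Dia Dia (r and not q), u
5. not Dia (r and not q), u
6. not (r and not q), u
7. not p, u
8. q, u
9. Dia (r and not q), v
10. not (r and not q), v
11. q, v
12. r and not q, w
13. r, w
14. not q, w
Accessibility: uRu, uRv, vRv, vRw, wRw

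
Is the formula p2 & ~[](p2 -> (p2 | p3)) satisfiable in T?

Unsatisfiable

1. p2 & ~[](p2 -> (p2 | p3)), 0
2. p2, 0
3. ~[](p2 -> (p2 | p3)), 0
4. ~(p2 -> (p2 | p3)), 1
5. p2, 1
6. ~(p2 | p3), 1
7. ~p2, 1
8. ~p3, 1
Accessibility: 0R0, 0R1, 1R1
Branch closes: p2 and ~p2 both at 1.
(One branch shown.) All branches close.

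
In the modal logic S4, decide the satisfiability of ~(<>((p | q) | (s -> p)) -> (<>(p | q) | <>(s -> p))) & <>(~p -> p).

1. ~(<>((p | q) | (s -> p)) -> (<>(p | q) | <>(s -> p))) & <>(~p -> p), u
2. ~(<>((p | q) | (s -> p)) -> (<>(p | q) | <>(s -> p))), u   [&-rule on 1]
3. <>(~p -> p), u   [&-rule on 1]
4. <>((p | q) | (s -> p)), u   [~->-rule on 2]
5. ~(<>(p | q) | <>(s -> p)), u   [~->-rule on 2]
6. ~<>(p | q), u   [~|-rule on 5]
7. ~<>(s -> p), u   [~|-rule on 5]
8. ~(p | q), u   [~<>-rule on 6 via uRu]
9. ~p, u   [~|-rule on 8]
10. ~q, u   [~|-rule on 8]
11. ~(s -> p), u   [~<>-rule on 7 via uRu]
12. s, u   [~->-rule on 11]
13. ~p -> p, v   [<>-rule on 3: fresh world v, uRv]
14. ~(p | q), v   [~<>-rule on 6 via uRv]
15. ~p, v   [~|-rule on 14]
16. ~q, v   [~|-rule on 14]
17. ~(s -> p), v   [~<>-rule on 7 via uRv]
18. s, v   [~->-rule on 17]
19. p, v   [->-rule on 13 (branches; this branch)]
Accessibility: uRu, uRv, vRv
Branch closes: p and ~p both at v.
(One branch shown.) All branches close.

Unsatisfiable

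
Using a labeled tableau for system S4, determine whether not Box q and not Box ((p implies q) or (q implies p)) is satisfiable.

No, unsatisfiable

1. not Box q and not Box ((p implies q) or (q implies p)), w0
2. not Box q, w0
3. not Box ((p implies q) or (q implies p)), w0
4. not q, w1
5. not ((p implies q) or (q implies p)), w2
6. not (p implies q), w2
7. not (q implies p), w2
8. p, w2
9. not q, w2
10. q, w2
11. not p, w2
Accessibility: w0Rw0, w0Rw1, w0Rw2, w1Rw1, w2Rw2
Branch closes: q and not q both at w2.
Every branch closes; the branch above is one of them.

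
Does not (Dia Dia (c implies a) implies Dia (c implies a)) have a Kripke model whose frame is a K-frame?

Satisfiable (open branch found)

1. not (Dia Dia (c implies a) implies Dia (c implies a)), w0
2. Dia Dia (c implies a), w0
3. not Dia (c implies a), w0
4. Dia (c implies a), w1
5. not (c implies a), w1
6. c, w1
7. not a, w1
8. c implies a, w2
9. a, w2
Accessibility: w0Rw1, w1Rw2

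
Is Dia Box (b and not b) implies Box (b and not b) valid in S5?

Valid in S5

Tableau for the negation not (Dia Box (b and not b) implies Box (b and not b)):
1. not (Dia Box (b and not b) implies Box (b and not b)), 0
2. Dia Box (b and not b), 0
3. not Box (b and not b), 0
4. Box (b and not b), 1
5. b and not b, 0
6. b, 0
7. not b, 0
Accessibility: 0R0, 0R1, 1R0, 1R1
Branch closes: b and not b both at 0.
Every branch of the negation's tableau closes; the branch above is one of them.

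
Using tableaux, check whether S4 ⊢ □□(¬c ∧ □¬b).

Invalid (countermodel exists)

Tableau for the negation ¬□□(¬c ∧ □¬b):
1. ¬□□(¬c ∧ □¬b), w0
2. ¬□(¬c ∧ □¬b), w1
3. ¬(¬c ∧ □¬b), w2
4. ¬□¬b, w2
5. b, w3
Accessibility: w0Rw0, w0Rw1, w0Rw2, w0Rw3, w1Rw1, w1Rw2, w1Rw3, w2Rw2, w2Rw3, w3Rw3
The negation has an open branch (countermodel exists).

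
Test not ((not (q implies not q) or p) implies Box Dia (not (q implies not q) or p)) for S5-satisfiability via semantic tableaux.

Unsatisfiable (every branch closes)

1. not ((not (q implies not q) or p) implies Box Dia (not (q implies not q) or p)), 0
2. not (q implies not q) or p, 0
3. not Box Dia (not (q implies not q) or p), 0
4. not (q implies not q), 0
5. q, 0
6. not Dia (not (q implies not q) or p), 1
7. not (not (q implies not q) or p), 0
8. q implies not q, 0
9. not p, 0
10. not (not (q implies not q) or p), 1
11. q implies not q, 1
12. not p, 1
13. not q, 0
Accessibility: 0R0, 0R1, 1R0, 1R1
Branch closes: q and not q both at 0.
All branches of the tableau close; one closing branch shown above.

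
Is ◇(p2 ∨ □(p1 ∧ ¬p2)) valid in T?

Tableau for the negation ¬◇(p2 ∨ □(p1 ∧ ¬p2)):
1. ¬◇(p2 ∨ □(p1 ∧ ¬p2)), w0
2. ¬(p2 ∨ □(p1 ∧ ¬p2)), w0
3. ¬p2, w0
4. ¬□(p1 ∧ ¬p2), w0
5. ¬(p1 ∧ ¬p2), w1
6. ¬(p2 ∨ □(p1 ∧ ¬p2)), w1
7. ¬p2, w1
8. ¬□(p1 ∧ ¬p2), w1
9. ¬p1, w1
10. ¬(p1 ∧ ¬p2), w2
11. p2, w2
Accessibility: w0Rw0, w0Rw1, w1Rw1, w1Rw2, w2Rw2
The negation has an open branch (countermodel exists).

Invalid (countermodel exists)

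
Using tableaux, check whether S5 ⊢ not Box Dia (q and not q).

Tableau for the negation Box Dia (q and not q):
1. Box Dia (q and not q), u
2. Dia (q and not q), u
3. q and not q, v
4. q, v
5. not q, v
Accessibility: uRu, uRv, vRu, vRv
Branch closes: q and not q both at v.
Every branch of the negation's tableau closes; the branch above is one of them.

Valid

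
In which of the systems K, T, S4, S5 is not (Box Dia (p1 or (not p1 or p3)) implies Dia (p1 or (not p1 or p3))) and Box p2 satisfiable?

K

T-tableau for the formula:
1. not (Box Dia (p1 or (not p1 or p3)) implies Dia (p1 or (not p1 or p3))) and Box p2, w0
2. not (Box Dia (p1 or (not p1 or p3)) implies Dia (p1 or (not p1 or p3))), w0
3. Box p2, w0
4. Box Dia (p1 or (not p1 or p3)), w0
5. not Dia (p1 or (not p1 or p3)), w0
6. p2, w0
7. Dia (p1 or (not p1 or p3)), w0
8. not (p1 or (not p1 or p3)), w0
9. not p1, w0
10. not (not p1 or p3), w0
11. p1, w0
12. not p3, w0
Accessibility: w0Rw0
Branch closes: p1 and not p1 both at w0.
Every branch closes (one shown): unsatisfiable in T, hence also in S4, S5 (every S4/S5-frame is a T-frame).
K-tableau for the formula:
1. not (Box Dia (p1 or (not p1 or p3)) implies Dia (p1 or (not p1 or p3))) and Box p2, w0
2. not (Box Dia (p1 or (not p1 or p3)) implies Dia (p1 or (not p1 or p3))), w0
3. Box p2, w0
4. Box Dia (p1 or (not p1 or p3)), w0
5. not Dia (p1 or (not p1 or p3)), w0
Complete open branch: satisfiable in K.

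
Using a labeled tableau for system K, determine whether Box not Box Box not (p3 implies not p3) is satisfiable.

Satisfiable (open branch found)

1. Box not Box Box not (p3 implies not p3), 0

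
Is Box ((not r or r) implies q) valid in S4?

Tableau for the negation not Box ((not r or r) implies q):
1. not Box ((not r or r) implies q), w0
2. not ((not r or r) implies q), w1   [neg-Box-rule on 1: fresh world w1, w0Rw1]
3. not r or r, w1   [neg-implies-rule on 2]
4. not q, w1   [neg-implies-rule on 2]
5. r, w1   [or-rule on 3 (branches; this branch)]
Accessibility: w0Rw0, w0Rw1, w1Rw1
The negation has an open branch (countermodel exists).

Invalid (countermodel exists)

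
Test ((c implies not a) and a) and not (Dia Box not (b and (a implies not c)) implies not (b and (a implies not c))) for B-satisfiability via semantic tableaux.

1. ((c implies not a) and a) and not (Dia Box not (b and (a implies not c)) implies not (b and (a implies not c))), u
2. (c implies not a) and a, u
3. not (Dia Box not (b and (a implies not c)) implies not (b and (a implies not c))), u
4. c implies not a, u
5. a, u
6. Dia Box not (b and (a implies not c)), u
7. b and (a implies not c), u
8. b, u
9. a implies not c, u
10. not c, u
11. Box not (b and (a implies not c)), v
12. not (b and (a implies not c)), u
13. not (b and (a implies not c)), v
14. not (a implies not c), u
15. c, u
Accessibility: uRu, uRv, vRu, vRv
Branch closes: c and not c both at u.
All branches of the tableau close; one closing branch shown above.

Unsatisfiable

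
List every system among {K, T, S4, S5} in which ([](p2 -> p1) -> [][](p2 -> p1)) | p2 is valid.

S4, S5

S4-tableau for the negation ~(([](p2 -> p1) -> [][](p2 -> p1)) | p2):
1. ~(([](p2 -> p1) -> [][](p2 -> p1)) | p2), u
2. ~([](p2 -> p1) -> [][](p2 -> p1)), u
3. ~p2, u
4. [](p2 -> p1), u
5. ~[][](p2 -> p1), u
6. p2 -> p1, u
7. p1, u
8. ~[](p2 -> p1), v
9. p2 -> p1, v
10. p1, v
11. ~(p2 -> p1), w
12. p2, w
13. ~p1, w
14. p2 -> p1, w
15. p1, w
Accessibility: uRu, uRv, uRw, vRv, vRw, wRw
Branch closes: p1 and ~p1 both at w.
Every branch closes (one shown): valid in S4, hence also in S5 (every theorem of S4 is a theorem of S5).
T-tableau for the negation ~(([](p2 -> p1) -> [][](p2 -> p1)) | p2):
1. ~(([](p2 -> p1) -> [][](p2 -> p1)) | p2), u
2. ~([](p2 -> p1) -> [][](p2 -> p1)), u
3. ~p2, u
4. [](p2 -> p1), u
5. ~[][](p2 -> p1), u
6. p2 -> p1, u
7. p1, u
8. ~[](p2 -> p1), v
9. p2 -> p1, v
10. p1, v
11. ~(p2 -> p1), w
12. p2, w
13. ~p1, w
Accessibility: uRu, uRv, vRv, vRw, wRw
Complete open branch: countermodel on a T-frame, so not valid in T, nor in K (the same frame is also a K-frame).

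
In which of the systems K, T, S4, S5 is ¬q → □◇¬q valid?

S5-tableau for the negation ¬(¬q → □◇¬q):
1. ¬(¬q → □◇¬q), u
2. ¬q, u
3. ¬□◇¬q, u
4. ¬◇¬q, v
5. q, u
Accessibility: uRu, uRv, vRu, vRv
Branch closes: q and ¬q both at u.
Every branch closes (one shown): valid in S5.
S4-tableau for the negation ¬(¬q → □◇¬q):
1. ¬(¬q → □◇¬q), u
2. ¬q, u
3. ¬□◇¬q, u
4. ¬◇¬q, v
5. q, v
Accessibility: uRu, uRv, vRv
Complete open branch: countermodel on an S4-frame, so not valid in S4, nor in K, T (the same frame is also a K-frame and a T-frame).

S5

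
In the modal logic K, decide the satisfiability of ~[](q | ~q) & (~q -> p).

1. ~[](q | ~q) & (~q -> p), w0
2. ~[](q | ~q), w0   [&-rule on 1]
3. ~q -> p, w0   [&-rule on 1]
4. p, w0   [->-rule on 3 (branches; this branch)]
5. ~(q | ~q), w1   [~[]-rule on 2: fresh world w1, w0Rw1]
6. ~q, w1   [~|-rule on 5]
7. q, w1   [~|-rule on 5]
Accessibility: w0Rw1
Branch closes: q and ~q both at w1.
All branches of the tableau close; one closing branch shown above.

Unsatisfiable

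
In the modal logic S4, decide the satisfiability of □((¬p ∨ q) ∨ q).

Satisfiable

1. □((¬p ∨ q) ∨ q), u
2. (¬p ∨ q) ∨ q, u
3. q, u
Accessibility: uRu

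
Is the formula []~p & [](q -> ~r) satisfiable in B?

Satisfiable (open branch found)

1. []~p & [](q -> ~r), u
2. []~p, u
3. [](q -> ~r), u
4. ~p, u
5. q -> ~r, u
6. ~r, u
Accessibility: uRu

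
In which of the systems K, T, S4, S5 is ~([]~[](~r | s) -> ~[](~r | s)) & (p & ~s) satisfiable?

K

K-tableau for the formula:
1. ~([]~[](~r | s) -> ~[](~r | s)) & (p & ~s), w0
2. ~([]~[](~r | s) -> ~[](~r | s)), w0   [&-rule on 1]
3. p & ~s, w0   [&-rule on 1]
4. []~[](~r | s), w0   [~->-rule on 2]
5. [](~r | s), w0   [~->-rule on 2]
6. p, w0   [&-rule on 3]
7. ~s, w0   [&-rule on 3]
Complete open branch: satisfiable in K.
T-tableau for the formula:
1. ~([]~[](~r | s) -> ~[](~r | s)) & (p & ~s), w0
2. ~([]~[](~r | s) -> ~[](~r | s)), w0   [&-rule on 1]
3. p & ~s, w0   [&-rule on 1]
4. []~[](~r | s), w0   [~->-rule on 2]
5. [](~r | s), w0   [~->-rule on 2]
6. p, w0   [&-rule on 3]
7. ~s, w0   [&-rule on 3]
8. ~[](~r | s), w0   [[]-rule on 4 via w0Rw0]
9. ~r | s, w0   [[]-rule on 5 via w0Rw0]
10. ~r, w0   [|-rule on 9 (branches; this branch)]
11. ~(~r | s), w1   [~[]-rule on 8: fresh world w1, w0Rw1]
12. r, w1   [~|-rule on 11]
13. ~s, w1   [~|-rule on 11]
14. ~[](~r | s), w1   [[]-rule on 4 via w0Rw1]
15. ~r | s, w1   [[]-rule on 5 via w0Rw1]
16. s, w1   [|-rule on 15 (branches; this branch)]
Accessibility: w0Rw0, w0Rw1, w1Rw1
Branch closes: s and ~s both at w1.
Every branch closes (one shown): unsatisfiable in T, hence also in S4, S5 (every S4/S5-frame is a T-frame).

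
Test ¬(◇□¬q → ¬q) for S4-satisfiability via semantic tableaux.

Satisfiable (open branch found)

1. ¬(◇□¬q → ¬q), u
2. ◇□¬q, u
3. q, u
4. □¬q, v
5. ¬q, v
Accessibility: uRu, uRv, vRv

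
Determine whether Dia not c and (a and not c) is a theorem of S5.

No, not valid

Tableau for the negation not (Dia not c and (a and not c)):
1. not (Dia not c and (a and not c)), u
2. not (a and not c), u
3. c, u
Accessibility: uRu
The negation has an open branch (countermodel exists).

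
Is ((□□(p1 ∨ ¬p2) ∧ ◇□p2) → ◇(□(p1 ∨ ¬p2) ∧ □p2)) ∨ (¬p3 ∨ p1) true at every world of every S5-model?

Tableau for the negation ¬(((□□(p1 ∨ ¬p2) ∧ ◇□p2) → ◇(□(p1 ∨ ¬p2) ∧ □p2)) ∨ (¬p3 ∨ p1)):
1. ¬(((□□(p1 ∨ ¬p2) ∧ ◇□p2) → ◇(□(p1 ∨ ¬p2) ∧ □p2)) ∨ (¬p3 ∨ p1)), w0
2. ¬((□□(p1 ∨ ¬p2) ∧ ◇□p2) → ◇(□(p1 ∨ ¬p2) ∧ □p2)), w0
3. ¬(¬p3 ∨ p1), w0
4. □□(p1 ∨ ¬p2) ∧ ◇□p2, w0
5. ¬◇(□(p1 ∨ ¬p2) ∧ □p2), w0
6. p3, w0
7. ¬p1, w0
8. □□(p1 ∨ ¬p2), w0
9. ◇□p2, w0
10. ¬(□(p1 ∨ ¬p2) ∧ □p2), w0
11. □(p1 ∨ ¬p2), w0
12. p1 ∨ ¬p2, w0
13. ¬□p2, w0
14. ¬p2, w0
15. □p2, w1
16. ¬(□(p1 ∨ ¬p2) ∧ □p2), w1
17. □(p1 ∨ ¬p2), w1
18. p1 ∨ ¬p2, w1
19. p2, w0
Accessibility: w0Rw0, w0Rw1, w1Rw0, w1Rw1
Branch closes: p2 and ¬p2 both at w0.
All branches of the negation close; one closing branch shown above.

Valid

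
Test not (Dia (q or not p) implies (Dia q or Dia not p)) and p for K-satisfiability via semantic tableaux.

Unsatisfiable (every branch closes)

1. not (Dia (q or not p) implies (Dia q or Dia not p)) and p, u
2. not (Dia (q or not p) implies (Dia q or Dia not p)), u
3. p, u
4. Dia (q or not p), u
5. not (Dia q or Dia not p), u
6. not Dia q, u
7. not Dia not p, u
8. q or not p, v
9. not q, v
10. p, v
11. not p, v
Accessibility: uRv
Branch closes: p and not p both at v.
(One branch shown.) All branches close.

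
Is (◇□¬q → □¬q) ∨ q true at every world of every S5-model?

Valid in S5

Tableau for the negation ¬((◇□¬q → □¬q) ∨ q):
1. ¬((◇□¬q → □¬q) ∨ q), u
2. ¬(◇□¬q → □¬q), u
3. ¬q, u
4. ◇□¬q, u
5. ¬□¬q, u
6. □¬q, v
7. ¬q, v
8. q, w
9. ¬q, w
Accessibility: uRu, uRv, uRw, vRu, vRv, vRw, wRu, wRv, wRw
Branch closes: q and ¬q both at w.
Every branch of the negation's tableau closes; the branch above is one of them.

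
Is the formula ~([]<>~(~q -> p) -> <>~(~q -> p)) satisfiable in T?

1. ~([]<>~(~q -> p) -> <>~(~q -> p)), 0
2. []<>~(~q -> p), 0
3. ~<>~(~q -> p), 0
4. <>~(~q -> p), 0
5. ~q -> p, 0
6. p, 0
7. ~(~q -> p), 1
8. ~q, 1
9. ~p, 1
10. <>~(~q -> p), 1
11. ~q -> p, 1
12. p, 1
Accessibility: 0R0, 0R1, 1R1
Branch closes: p and ~p both at 1.
Every branch closes; the branch above is one of them.

No, unsatisfiable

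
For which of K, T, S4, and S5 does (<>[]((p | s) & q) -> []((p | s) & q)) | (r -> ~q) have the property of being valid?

S5-tableau for the negation ~((<>[]((p | s) & q) -> []((p | s) & q)) | (r -> ~q)):
1. ~((<>[]((p | s) & q) -> []((p | s) & q)) | (r -> ~q)), 0
2. ~(<>[]((p | s) & q) -> []((p | s) & q)), 0
3. ~(r -> ~q), 0
4. <>[]((p | s) & q), 0
5. ~[]((p | s) & q), 0
6. r, 0
7. q, 0
8. []((p | s) & q), 1
9. (p | s) & q, 0
10. p | s, 0
11. (p | s) & q, 1
12. p | s, 1
13. q, 1
14. s, 0
15. s, 1
16. ~((p | s) & q), 2
17. (p | s) & q, 2
18. p | s, 2
19. q, 2
20. ~(p | s), 2
21. ~p, 2
22. ~s, 2
23. s, 2
Accessibility: 0R0, 0R1, 0R2, 1R0, 1R1, 1R2, 2R0, 2R1, 2R2
Branch closes: s and ~s both at 2.
Every branch closes (one shown): valid in S5.
S4-tableau for the negation ~((<>[]((p | s) & q) -> []((p | s) & q)) | (r -> ~q)):
1. ~((<>[]((p | s) & q) -> []((p | s) & q)) | (r -> ~q)), 0
2. ~(<>[]((p | s) & q) -> []((p | s) & q)), 0
3. ~(r -> ~q), 0
4. <>[]((p | s) & q), 0
5. ~[]((p | s) & q), 0
6. r, 0
7. q, 0
8. []((p | s) & q), 1
9. (p | s) & q, 1
10. p | s, 1
11. q, 1
12. s, 1
13. ~((p | s) & q), 2
14. ~q, 2
Accessibility: 0R0, 0R1, 0R2, 1R1, 2R2
Complete open branch: countermodel on an S4-frame, so not valid in S4, nor in K, T (the same frame is also a K-frame and a T-frame).

S5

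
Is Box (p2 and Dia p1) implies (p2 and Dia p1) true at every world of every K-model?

Invalid (countermodel exists)

Tableau for the negation not (Box (p2 and Dia p1) implies (p2 and Dia p1)):
1. not (Box (p2 and Dia p1) implies (p2 and Dia p1)), u
2. Box (p2 and Dia p1), u   [neg-implies-rule on 1]
3. not (p2 and Dia p1), u   [neg-implies-rule on 1]
4. not Dia p1, u   [neg-and-rule on 3 (branches; this branch)]
The negation has an open branch (countermodel exists).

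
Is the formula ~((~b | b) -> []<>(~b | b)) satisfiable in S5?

1. ~((~b | b) -> []<>(~b | b)), w0
2. ~b | b, w0
3. ~[]<>(~b | b), w0
4. b, w0
5. ~<>(~b | b), w1
6. ~(~b | b), w0
7. ~b, w0
Accessibility: w0Rw0, w0Rw1, w1Rw0, w1Rw1
Branch closes: b and ~b both at w0.
(One branch shown.) All branches close.

Unsatisfiable (every branch closes)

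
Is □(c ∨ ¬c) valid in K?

Tableau for the negation ¬□(c ∨ ¬c):
1. ¬□(c ∨ ¬c), u
2. ¬(c ∨ ¬c), v   [¬□-rule on 1: fresh world v, uRv]
3. ¬c, v   [¬∨-rule on 2]
4. c, v   [¬∨-rule on 2]
Accessibility: uRv
Branch closes: c and ¬c both at v.
Every branch of the negation's tableau closes; the branch above is one of them.

Valid in K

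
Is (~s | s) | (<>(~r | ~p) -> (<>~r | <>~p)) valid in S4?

Tableau for the negation ~((~s | s) | (<>(~r | ~p) -> (<>~r | <>~p))):
1. ~((~s | s) | (<>(~r | ~p) -> (<>~r | <>~p))), 0
2. ~(~s | s), 0
3. ~(<>(~r | ~p) -> (<>~r | <>~p)), 0
4. s, 0
5. ~s, 0
Accessibility: 0R0
Branch closes: s and ~s both at 0.
All branches of the negation close; one closing branch shown above.

Yes, valid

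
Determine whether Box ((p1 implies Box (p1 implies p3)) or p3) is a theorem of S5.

Invalid (countermodel exists)

Tableau for the negation not Box ((p1 implies Box (p1 implies p3)) or p3):
1. not Box ((p1 implies Box (p1 implies p3)) or p3), w0
2. not ((p1 implies Box (p1 implies p3)) or p3), w1
3. not (p1 implies Box (p1 implies p3)), w1
4. not p3, w1
5. p1, w1
6. not Box (p1 implies p3), w1
7. not (p1 implies p3), w2
8. p1, w2
9. not p3, w2
Accessibility: w0Rw0, w0Rw1, w0Rw2, w1Rw0, w1Rw1, w1Rw2, w2Rw0, w2Rw1, w2Rw2
The negation has an open branch (countermodel exists).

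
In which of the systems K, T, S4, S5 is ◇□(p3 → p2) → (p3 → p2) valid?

S5

S4-tableau for the negation ¬(◇□(p3 → p2) → (p3 → p2)):
1. ¬(◇□(p3 → p2) → (p3 → p2)), 0
2. ◇□(p3 → p2), 0   [¬→-rule on 1]
3. ¬(p3 → p2), 0   [¬→-rule on 1]
4. p3, 0   [¬→-rule on 3]
5. ¬p2, 0   [¬→-rule on 3]
6. □(p3 → p2), 1   [◇-rule on 2: fresh world 1, 0R1]
7. p3 → p2, 1   [□-rule on 6 via 1R1]
8. p2, 1   [→-rule on 7 (branches; this branch)]
Accessibility: 0R0, 0R1, 1R1
Complete open branch: countermodel on an S4-frame, so not valid in S4, nor in K, T (the same frame is also a K-frame and a T-frame).
S5-tableau for the negation ¬(◇□(p3 → p2) → (p3 → p2)):
1. ¬(◇□(p3 → p2) → (p3 → p2)), 0
2. ◇□(p3 → p2), 0   [¬→-rule on 1]
3. ¬(p3 → p2), 0   [¬→-rule on 1]
4. p3, 0   [¬→-rule on 3]
5. ¬p2, 0   [¬→-rule on 3]
6. □(p3 → p2), 1   [◇-rule on 2: fresh world 1, 0R1]
7. p3 → p2, 0   [□-rule on 6 via 1R0]
8. p3 → p2, 1   [□-rule on 6 via 1R1]
9. p2, 0   [→-rule on 7 (branches; this branch)]
Accessibility: 0R0, 0R1, 1R0, 1R1
Branch closes: p2 and ¬p2 both at 0.
Every branch closes (one shown): valid in S5.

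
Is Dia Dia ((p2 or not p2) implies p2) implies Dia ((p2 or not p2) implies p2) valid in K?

Tableau for the negation not (Dia Dia ((p2 or not p2) implies p2) implies Dia ((p2 or not p2) implies p2)):
1. not (Dia Dia ((p2 or not p2) implies p2) implies Dia ((p2 or not p2) implies p2)), w0
2. Dia Dia ((p2 or not p2) implies p2), w0
3. not Dia ((p2 or not p2) implies p2), w0
4. Dia ((p2 or not p2) implies p2), w1
5. not ((p2 or not p2) implies p2), w1
6. p2 or not p2, w1
7. not p2, w1
8. (p2 or not p2) implies p2, w2
9. p2, w2
Accessibility: w0Rw1, w1Rw2
The negation has an open branch (countermodel exists).

Invalid (countermodel exists)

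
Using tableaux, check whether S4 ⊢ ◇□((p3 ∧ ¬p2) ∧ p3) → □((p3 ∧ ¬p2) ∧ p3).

Not valid

Tableau for the negation ¬(◇□((p3 ∧ ¬p2) ∧ p3) → □((p3 ∧ ¬p2) ∧ p3)):
1. ¬(◇□((p3 ∧ ¬p2) ∧ p3) → □((p3 ∧ ¬p2) ∧ p3)), u
2. ◇□((p3 ∧ ¬p2) ∧ p3), u
3. ¬□((p3 ∧ ¬p2) ∧ p3), u
4. □((p3 ∧ ¬p2) ∧ p3), v
5. (p3 ∧ ¬p2) ∧ p3, v
6. p3 ∧ ¬p2, v
7. p3, v
8. ¬p2, v
9. ¬((p3 ∧ ¬p2) ∧ p3), w
10. ¬p3, w
Accessibility: uRu, uRv, uRw, vRv, wRw
The negation has an open branch (countermodel exists).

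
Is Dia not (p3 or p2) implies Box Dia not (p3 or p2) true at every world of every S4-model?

No, not valid

Tableau for the negation not (Dia not (p3 or p2) implies Box Dia not (p3 or p2)):
1. not (Dia not (p3 or p2) implies Box Dia not (p3 or p2)), u
2. Dia not (p3 or p2), u
3. not Box Dia not (p3 or p2), u
4. not (p3 or p2), v
5. not p3, v
6. not p2, v
7. not Dia not (p3 or p2), w
8. p3 or p2, w
9. p2, w
Accessibility: uRu, uRv, uRw, vRv, wRw
The negation has an open branch (countermodel exists).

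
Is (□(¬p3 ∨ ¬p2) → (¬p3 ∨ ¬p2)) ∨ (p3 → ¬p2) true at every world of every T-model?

Tableau for the negation ¬((□(¬p3 ∨ ¬p2) → (¬p3 ∨ ¬p2)) ∨ (p3 → ¬p2)):
1. ¬((□(¬p3 ∨ ¬p2) → (¬p3 ∨ ¬p2)) ∨ (p3 → ¬p2)), w0
2. ¬(□(¬p3 ∨ ¬p2) → (¬p3 ∨ ¬p2)), w0
3. ¬(p3 → ¬p2), w0
4. □(¬p3 ∨ ¬p2), w0
5. ¬(¬p3 ∨ ¬p2), w0
6. p3, w0
7. p2, w0
8. ¬p3 ∨ ¬p2, w0
9. ¬p2, w0
Accessibility: w0Rw0
Branch closes: p2 and ¬p2 both at w0.
All branches of the negation close; one closing branch shown above.

Yes, valid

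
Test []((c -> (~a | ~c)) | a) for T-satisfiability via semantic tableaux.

Satisfiable (open branch found)

1. []((c -> (~a | ~c)) | a), w0
2. (c -> (~a | ~c)) | a, w0
3. a, w0
Accessibility: w0Rw0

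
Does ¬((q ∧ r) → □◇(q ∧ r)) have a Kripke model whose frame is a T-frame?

1. ¬((q ∧ r) → □◇(q ∧ r)), w0
2. q ∧ r, w0
3. ¬□◇(q ∧ r), w0
4. q, w0
5. r, w0
6. ¬◇(q ∧ r), w1
7. ¬(q ∧ r), w1
8. ¬r, w1
Accessibility: w0Rw0, w0Rw1, w1Rw1

Yes, satisfiable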